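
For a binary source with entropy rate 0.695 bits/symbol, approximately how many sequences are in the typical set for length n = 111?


log2|A_typical| = nH = 111 * 0.695 = 77.145, so |A_typical| ~ 2^77.145 = 1.671e+23

1.671e+23


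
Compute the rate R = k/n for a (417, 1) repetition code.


Rate = k/n = 1/417

1/417


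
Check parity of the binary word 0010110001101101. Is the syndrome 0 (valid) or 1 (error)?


Syndrome = XOR of all bits = 0 XOR 0 XOR 1 XOR 0 XOR 1 XOR 1 XOR 0 XOR 0 XOR 0 XOR 1 XOR 1 XOR 0 XOR 1 XOR 1 XOR 0 XOR 1 = 0

0


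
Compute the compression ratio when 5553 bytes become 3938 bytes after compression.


Ratio = original / compressed = 5553 / 3938 = 1.4101

1.4101


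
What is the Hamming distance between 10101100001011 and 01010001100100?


Count differing positions: ^ ^ ^ ^ ^ ^ . ^ ^ . ^ ^ ^ ^ = 12 differences

12


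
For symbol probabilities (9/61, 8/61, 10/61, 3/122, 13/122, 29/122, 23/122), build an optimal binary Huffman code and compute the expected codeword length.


Huffman construction (repeatedly merge the two least-probable nodes; each merge adds 1 bit to every symbol beneath it): 3/122 + 13/122 = 8/61; 8/61 + 8/61 = 16/61; 9/61 + 10/61 = 19/61; 23/122 + 29/122 = 26/61; 16/61 + 19/61 = 35/61; 26/61 + 35/61 = 1. Resulting codeword lengths (in the order the probabilities were given): (3, 3, 3, 4, 4, 2, 2). L_avg = sum(p_i * l_i) = 9/61*3 + 8/61*3 + 10/61*3 + 3/122*4 + 13/122*4 + 29/122*2 + 23/122*2 = 165/61 = 2.7049

2.7049 bits


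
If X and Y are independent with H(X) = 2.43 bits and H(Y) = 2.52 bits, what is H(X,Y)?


For independent variables, H(X,Y) = H(X) + H(Y) = 2.43 + 2.52 = 4.95

4.95 bits


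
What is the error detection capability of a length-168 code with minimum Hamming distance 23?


Detection capability = d_min - 1 = 23 - 1 = 22

22 errors


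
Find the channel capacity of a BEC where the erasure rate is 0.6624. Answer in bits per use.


C = 1 - epsilon = 1 - 0.6624 = 0.3376

0.3376 bits


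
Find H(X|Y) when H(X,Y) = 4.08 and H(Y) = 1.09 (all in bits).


H(X|Y) = H(X,Y) - H(Y) = 4.08 - 1.09 = 2.99

2.99 bits


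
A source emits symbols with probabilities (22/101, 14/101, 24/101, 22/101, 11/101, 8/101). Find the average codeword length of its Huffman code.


Huffman construction (repeatedly merge the two least-probable nodes; each merge adds 1 bit to every symbol beneath it): 8/101 + 11/101 = 19/101; 14/101 + 19/101 = 33/101; 22/101 + 22/101 = 44/101; 24/101 + 33/101 = 57/101; 44/101 + 57/101 = 1. Resulting codeword lengths (in the order the probabilities were given): (2, 3, 2, 2, 4, 4). L_avg = sum(p_i * l_i) = 22/101*2 + 14/101*3 + 24/101*2 + 22/101*2 + 11/101*4 + 8/101*4 = 254/101 = 2.5149

2.5149 bits


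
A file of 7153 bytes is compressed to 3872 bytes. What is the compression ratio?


Ratio = original / compressed = 7153 / 3872 = 1.8474

1.8474


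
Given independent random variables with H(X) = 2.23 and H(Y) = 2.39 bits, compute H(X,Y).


For independent variables, H(X,Y) = H(X) + H(Y) = 2.23 + 2.39 = 4.62

4.62 bits


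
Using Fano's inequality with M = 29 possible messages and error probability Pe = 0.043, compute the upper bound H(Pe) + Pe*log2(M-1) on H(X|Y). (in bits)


H(Pe) = -Pe*log2(Pe) - (1-Pe)*log2(1-Pe) = -0.043*log2(0.043) - 0.957*log2(0.957) = 0.195199 + 0.060683 = 0.2559. Pe*log2(M-1) = 0.043*log2(28) = 0.206716. Bound = H(Pe) + Pe*log2(M-1) = 0.195199 + 0.060683 + 0.206716 = 0.4626

0.4626 bits


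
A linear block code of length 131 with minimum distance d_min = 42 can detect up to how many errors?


Detection capability = d_min - 1 = 42 - 1 = 41

41 errors


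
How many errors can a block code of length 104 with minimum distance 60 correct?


Correction capability = floor((d-1)/2) = floor((60-1)/2) = 29

29 errors


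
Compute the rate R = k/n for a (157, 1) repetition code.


Rate = k/n = 1/157

1/157


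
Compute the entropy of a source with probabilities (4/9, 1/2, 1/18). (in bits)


H = -sum(p_i * log2(p_i)). Terms: -(4/9)*log2(4/9) = 0.519967; -(1/2)*log2(1/2) = 0.500000; -(1/18)*log2(1/18) = 0.231663. H = 0.519967 + 0.500000 + 0.231663 = 1.2516

1.2516 bits


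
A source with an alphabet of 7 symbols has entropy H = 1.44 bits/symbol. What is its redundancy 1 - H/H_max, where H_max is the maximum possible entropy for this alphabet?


H_max = log2(K) = log2(7) = 2.8074 bits/symbol. Redundancy = 1 - H/H_max = 1 - 1.44/2.8074 = 1 - 0.5129 = 0.4871

0.4871


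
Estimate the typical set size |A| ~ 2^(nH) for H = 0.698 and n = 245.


log2|A_typical| = nH = 245 * 0.698 = 171.01, so |A_typical| ~ 2^171.01 = 3.014e+51

3.014e+51


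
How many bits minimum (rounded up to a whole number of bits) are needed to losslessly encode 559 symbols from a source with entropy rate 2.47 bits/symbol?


Minimum bits >= n * H = 559 * 2.47 = 1380.73, rounded up to a whole number of bits = 1381

1381 bits


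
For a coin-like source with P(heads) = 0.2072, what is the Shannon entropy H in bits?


H = -p*log2(p) - (1-p)*log2(1-p). -0.2072*log2(0.2072) = 0.470531; -0.7928*log2(0.7928) = 0.265565. H = 0.470531 + 0.265565 = 0.7361

0.7361 bits


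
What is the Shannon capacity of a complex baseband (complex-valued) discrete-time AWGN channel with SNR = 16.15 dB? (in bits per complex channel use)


SNR_linear = 10^(16.15/10) = 41.2098; C = log2(1 + SNR_linear) = log2(1 + 41.2098) = 5.3995

5.3995 bits/channel use


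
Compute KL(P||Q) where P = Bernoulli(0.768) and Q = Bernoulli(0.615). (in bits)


KL = p*log2(p/q) + (1-p)*log2((1-p)/(1-q)) = 0.768*log2(0.768/0.615) + 0.232*log2(0.232/0.385) = 0.0766

0.0766 bits


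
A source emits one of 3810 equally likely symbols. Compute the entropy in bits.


H = log2(n) = log2(3810) = 11.8956

11.8956 bits


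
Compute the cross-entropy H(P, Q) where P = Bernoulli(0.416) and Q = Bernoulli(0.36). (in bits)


H(P,Q) = -p*log2(q) - (1-p)*log2(1-q). -0.416*log2(0.36) = 0.613155; -0.584*log2(0.64) = 0.376012. H(P,Q) = 0.613155 + 0.376012 = 0.9892

0.9892 bits


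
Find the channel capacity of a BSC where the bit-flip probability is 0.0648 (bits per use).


H(p) = -p*log2(p) - (1-p)*log2(1-p) = -0.0648*log2(0.0648) - 0.9352*log2(0.9352) = 0.255821 + 0.090390 = 0.3462. C = 1 - H(p) = 1 - 0.3462 = 0.6538

0.6538 bits


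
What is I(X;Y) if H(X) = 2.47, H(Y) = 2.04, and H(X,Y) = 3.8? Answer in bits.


I(X;Y) = H(X) + H(Y) - H(X,Y) = 2.47 + 2.04 - 3.8 = 0.71

0.71 bits


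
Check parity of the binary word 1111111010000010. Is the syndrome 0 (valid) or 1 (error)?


Syndrome = XOR of all bits = 1 XOR 1 XOR 1 XOR 1 XOR 1 XOR 1 XOR 1 XOR 0 XOR 1 XOR 0 XOR 0 XOR 0 XOR 0 XOR 0 XOR 1 XOR 0 = 1

1


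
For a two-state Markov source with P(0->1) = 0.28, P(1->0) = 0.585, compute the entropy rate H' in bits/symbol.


Stationary distribution: pi_0 = p10/(p01+p10) = 0.6763, pi_1 = 0.3237. Entropy rate H' = pi_0*H(p01) + pi_1*H(p10) = 0.6763*0.8555 + 0.3237*0.9791 = 0.8955

0.8955 bits/symbol


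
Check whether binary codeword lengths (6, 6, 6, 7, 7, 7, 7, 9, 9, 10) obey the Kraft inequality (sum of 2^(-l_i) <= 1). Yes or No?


Kraft sum = sum(2^(-l_i)) = 0.083, need <= 1. Result: satisfied (a binary prefix-free code with these lengths exists)

Yes


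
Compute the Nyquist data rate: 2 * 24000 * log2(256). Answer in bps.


Rate = 2 * B * log2(M) = 2 * 24000 * 8.0 = 384000.0

384000.0 bps


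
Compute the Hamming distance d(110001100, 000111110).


Count differing positions: ^ ^ . ^ ^ . . ^ . = 5 differences

5


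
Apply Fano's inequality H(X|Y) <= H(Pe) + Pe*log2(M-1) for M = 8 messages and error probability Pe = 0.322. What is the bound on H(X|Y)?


H(Pe) = -Pe*log2(Pe) - (1-Pe)*log2(1-Pe) = -0.322*log2(0.322) - 0.678*log2(0.678) = 0.526427 + 0.380116 = 0.9065. Pe*log2(M-1) = 0.322*log2(7) = 0.903968. Bound = H(Pe) + Pe*log2(M-1) = 0.526427 + 0.380116 + 0.903968 = 1.8105

1.8105 bits


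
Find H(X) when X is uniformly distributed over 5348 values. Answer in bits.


H = log2(n) = log2(5348) = 12.3848

12.3848 bits


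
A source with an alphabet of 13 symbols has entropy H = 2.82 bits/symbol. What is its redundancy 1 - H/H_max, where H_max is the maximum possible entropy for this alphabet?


H_max = log2(K) = log2(13) = 3.7004 bits/symbol. Redundancy = 1 - H/H_max = 1 - 2.82/3.7004 = 1 - 0.7621 = 0.2379

0.2379


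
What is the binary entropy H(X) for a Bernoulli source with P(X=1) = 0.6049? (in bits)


H = -p*log2(p) - (1-p)*log2(1-p). -0.6049*log2(0.6049) = 0.438692; -0.3951*log2(0.3951) = 0.529320. H = 0.438692 + 0.529320 = 0.968

0.968 bits


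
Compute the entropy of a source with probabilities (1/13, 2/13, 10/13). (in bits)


H = -sum(p_i * log2(p_i)). Terms: -(1/13)*log2(1/13) = 0.284649; -(2/13)*log2(2/13) = 0.415452; -(10/13)*log2(10/13) = 0.291163. H = 0.284649 + 0.415452 + 0.291163 = 0.9913

0.9913 bits


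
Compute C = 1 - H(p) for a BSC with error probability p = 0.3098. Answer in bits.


H(p) = -p*log2(p) - (1-p)*log2(1-p) = -0.3098*log2(0.3098) - 0.6902*log2(0.6902) = 0.523745 + 0.369197 = 0.8929. C = 1 - H(p) = 1 - 0.8929 = 0.1071

0.1071 bits


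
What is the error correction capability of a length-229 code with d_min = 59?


Correction capability = floor((d-1)/2) = floor((59-1)/2) = 29

29 errors


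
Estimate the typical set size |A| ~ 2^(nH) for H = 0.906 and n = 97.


log2|A_typical| = nH = 97 * 0.906 = 87.882, so |A_typical| ~ 2^87.882 = 2.852e+26

2.852e+26


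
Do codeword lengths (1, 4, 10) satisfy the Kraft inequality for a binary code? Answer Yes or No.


Kraft sum = sum(2^(-l_i)) = 0.5635, need <= 1. Result: satisfied (a binary prefix-free code with these lengths exists)

Yes


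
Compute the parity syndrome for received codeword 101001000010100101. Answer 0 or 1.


Syndrome = XOR of all bits = 1 XOR 0 XOR 1 XOR 0 XOR 0 XOR 1 XOR 0 XOR 0 XOR 0 XOR 0 XOR 1 XOR 0 XOR 1 XOR 0 XOR 0 XOR 1 XOR 0 XOR 1 = 1

1


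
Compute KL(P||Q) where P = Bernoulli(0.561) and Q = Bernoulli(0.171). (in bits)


KL = p*log2(p/q) + (1-p)*log2((1-p)/(1-q)) = 0.561*log2(0.561/0.171) + 0.439*log2(0.439/0.829) = 0.5589

0.5589 bits


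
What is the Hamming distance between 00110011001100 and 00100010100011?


Count differing positions: . . . ^ . . . ^ ^ . ^ ^ ^ ^ = 7 differences

7


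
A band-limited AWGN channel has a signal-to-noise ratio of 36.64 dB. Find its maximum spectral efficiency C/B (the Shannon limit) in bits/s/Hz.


SNR_linear = 10^(36.64/10) = 4613.1757; C/B = log2(1 + SNR_linear) = log2(1 + 4613.1757) = 12.1719

12.1719 bits/s/Hz


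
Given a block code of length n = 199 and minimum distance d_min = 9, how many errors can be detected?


Detection capability = d_min - 1 = 9 - 1 = 8

8 errors


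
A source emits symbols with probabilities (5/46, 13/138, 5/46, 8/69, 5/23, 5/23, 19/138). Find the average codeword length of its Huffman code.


Huffman construction (repeatedly merge the two least-probable nodes; each merge adds 1 bit to every symbol beneath it): 13/138 + 5/46 = 14/69; 5/46 + 8/69 = 31/138; 19/138 + 14/69 = 47/138; 5/23 + 5/23 = 10/23; 31/138 + 47/138 = 13/23; 10/23 + 13/23 = 1. Resulting codeword lengths (in the order the probabilities were given): (4, 4, 3, 3, 2, 2, 3). L_avg = sum(p_i * l_i) = 5/46*4 + 13/138*4 + 5/46*3 + 8/69*3 + 5/23*2 + 5/23*2 + 19/138*3 = 191/69 = 2.7681

2.7681 bits


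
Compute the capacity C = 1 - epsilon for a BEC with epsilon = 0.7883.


C = 1 - epsilon = 1 - 0.7883 = 0.2117

0.2117 bits


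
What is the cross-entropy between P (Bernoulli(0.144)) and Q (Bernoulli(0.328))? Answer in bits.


H(P,Q) = -p*log2(q) - (1-p)*log2(1-q). -0.144*log2(0.328) = 0.231585; -0.856*log2(0.672) = 0.490888. H(P,Q) = 0.231585 + 0.490888 = 0.7225

0.7225 bits


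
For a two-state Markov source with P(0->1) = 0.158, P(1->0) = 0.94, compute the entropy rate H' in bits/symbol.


Stationary distribution: pi_0 = p10/(p01+p10) = 0.8561, pi_1 = 0.1439. Entropy rate H' = pi_0*H(p01) + pi_1*H(p10) = 0.8561*0.6295 + 0.1439*0.3274 = 0.586

0.586 bits/symbol


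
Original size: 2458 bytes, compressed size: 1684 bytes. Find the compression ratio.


Ratio = original / compressed = 2458 / 1684 = 1.4596

1.4596


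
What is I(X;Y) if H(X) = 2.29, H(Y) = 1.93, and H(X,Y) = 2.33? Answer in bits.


I(X;Y) = H(X) + H(Y) - H(X,Y) = 2.29 + 1.93 - 2.33 = 1.89

1.89 bits


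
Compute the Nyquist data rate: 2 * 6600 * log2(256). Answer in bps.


Rate = 2 * B * log2(M) = 2 * 6600 * 8.0 = 105600.0

105600.0 bps


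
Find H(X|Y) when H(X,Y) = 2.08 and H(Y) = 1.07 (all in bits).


H(X|Y) = H(X,Y) - H(Y) = 2.08 - 1.07 = 1.01

1.01 bits


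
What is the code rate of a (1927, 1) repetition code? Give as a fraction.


Rate = k/n = 1/1927

1/1927


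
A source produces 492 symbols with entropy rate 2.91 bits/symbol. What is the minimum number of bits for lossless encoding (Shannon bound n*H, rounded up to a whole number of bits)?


Minimum bits >= n * H = 492 * 2.91 = 1431.72, rounded up to a whole number of bits = 1432

1432 bits


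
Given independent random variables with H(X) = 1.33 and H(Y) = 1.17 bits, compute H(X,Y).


For independent variables, H(X,Y) = H(X) + H(Y) = 1.33 + 1.17 = 2.5

2.5 bits


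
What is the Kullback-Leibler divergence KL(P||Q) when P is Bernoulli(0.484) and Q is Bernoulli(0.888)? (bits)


KL = p*log2(p/q) + (1-p)*log2((1-p)/(1-q)) = 0.484*log2(0.484/0.888) + 0.516*log2(0.516/0.112) = 0.7134

0.7134 bits


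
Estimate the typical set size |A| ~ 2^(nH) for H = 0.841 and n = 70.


log2|A_typical| = nH = 70 * 0.841 = 58.87, so |A_typical| ~ 2^58.87 = 5.268e+17

5.268e+17


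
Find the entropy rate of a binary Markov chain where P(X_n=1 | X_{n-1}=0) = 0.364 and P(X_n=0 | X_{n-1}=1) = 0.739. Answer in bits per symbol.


Stationary distribution: pi_0 = p10/(p01+p10) = 0.67, pi_1 = 0.33. Entropy rate H' = pi_0*H(p01) + pi_1*H(p10) = 0.67*0.946 + 0.33*0.8283 = 0.9071

0.9071 bits/symbol


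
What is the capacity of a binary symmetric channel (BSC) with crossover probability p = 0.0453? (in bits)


H(p) = -p*log2(p) - (1-p)*log2(1-p) = -0.0453*log2(0.0453) - 0.9547*log2(0.9547) = 0.202235 + 0.063851 = 0.2661. C = 1 - H(p) = 1 - 0.2661 = 0.7339

0.7339 bits


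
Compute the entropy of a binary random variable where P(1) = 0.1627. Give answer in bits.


H = -p*log2(p) - (1-p)*log2(1-p). -0.1627*log2(0.1627) = 0.426227; -0.8373*log2(0.8373) = 0.214502. H = 0.426227 + 0.214502 = 0.6407

0.6407 bits


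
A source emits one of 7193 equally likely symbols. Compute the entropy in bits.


H = log2(n) = log2(7193) = 12.8124

12.8124 bits


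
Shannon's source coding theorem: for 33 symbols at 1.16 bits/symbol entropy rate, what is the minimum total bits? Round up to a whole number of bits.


Minimum bits >= n * H = 33 * 1.16 = 38.28, rounded up to a whole number of bits = 39

39 bits


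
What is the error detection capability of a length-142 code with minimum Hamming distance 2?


Detection capability = d_min - 1 = 2 - 1 = 1

1 errors


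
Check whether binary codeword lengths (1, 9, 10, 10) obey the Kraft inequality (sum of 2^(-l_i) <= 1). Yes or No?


Kraft sum = sum(2^(-l_i)) = 0.5039, need <= 1. Result: satisfied (a binary prefix-free code with these lengths exists)

Yes


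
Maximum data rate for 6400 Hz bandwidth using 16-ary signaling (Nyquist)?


Rate = 2 * B * log2(M) = 2 * 6400 * 4.0 = 51200.0

51200.0 bps


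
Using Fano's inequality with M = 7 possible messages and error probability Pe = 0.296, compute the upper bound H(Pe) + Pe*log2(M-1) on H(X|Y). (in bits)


H(Pe) = -Pe*log2(Pe) - (1-Pe)*log2(1-Pe) = -0.296*log2(0.296) - 0.704*log2(0.704) = 0.519874 + 0.356472 = 0.8763. Pe*log2(M-1) = 0.296*log2(6) = 0.765149. Bound = H(Pe) + Pe*log2(M-1) = 0.519874 + 0.356472 + 0.765149 = 1.6415

1.6415 bits


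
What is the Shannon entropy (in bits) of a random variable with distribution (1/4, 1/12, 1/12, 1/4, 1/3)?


H = -sum(p_i * log2(p_i)). Terms: -(1/4)*log2(1/4) = 0.500000; -(1/12)*log2(1/12) = 0.298747; -(1/12)*log2(1/12) = 0.298747; -(1/4)*log2(1/4) = 0.500000; -(1/3)*log2(1/3) = 0.528321. H = 0.500000 + 0.298747 + 0.298747 + 0.500000 + 0.528321 = 2.1258

2.1258 bits


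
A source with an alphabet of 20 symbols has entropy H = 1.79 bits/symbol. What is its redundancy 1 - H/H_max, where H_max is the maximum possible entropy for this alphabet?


H_max = log2(K) = log2(20) = 4.3219 bits/symbol. Redundancy = 1 - H/H_max = 1 - 1.79/4.3219 = 1 - 0.4142 = 0.5858

0.5858


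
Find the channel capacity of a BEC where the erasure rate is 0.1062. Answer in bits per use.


C = 1 - epsilon = 1 - 0.1062 = 0.8938

0.8938 bits


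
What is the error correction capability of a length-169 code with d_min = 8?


Correction capability = floor((d-1)/2) = floor((8-1)/2) = 3

3 errors


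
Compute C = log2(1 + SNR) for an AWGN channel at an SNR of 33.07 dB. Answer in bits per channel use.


SNR_linear = 10^(33.07/10) = 2027.6827; C = log2(1 + SNR_linear) = log2(1 + 2027.6827) = 10.9863

10.9863 bits/channel use


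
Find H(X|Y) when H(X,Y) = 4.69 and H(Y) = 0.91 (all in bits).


H(X|Y) = H(X,Y) - H(Y) = 4.69 - 0.91 = 3.78

3.78 bits


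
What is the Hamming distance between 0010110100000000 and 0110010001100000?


Count differing positions: . ^ . . ^ . . ^ . ^ ^ . . . . . = 5 differences

5


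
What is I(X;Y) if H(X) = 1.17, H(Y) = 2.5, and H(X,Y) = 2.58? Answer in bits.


I(X;Y) = H(X) + H(Y) - H(X,Y) = 1.17 + 2.5 - 2.58 = 1.09

1.09 bits


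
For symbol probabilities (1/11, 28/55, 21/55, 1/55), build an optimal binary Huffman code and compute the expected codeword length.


Huffman construction (repeatedly merge the two least-probable nodes; each merge adds 1 bit to every symbol beneath it): 1/55 + 1/11 = 6/55; 6/55 + 21/55 = 27/55; 27/55 + 28/55 = 1. Resulting codeword lengths (in the order the probabilities were given): (3, 1, 2, 3). L_avg = sum(p_i * l_i) = 1/11*3 + 28/55*1 + 21/55*2 + 1/55*3 = 8/5 = 1.6

1.6 bits


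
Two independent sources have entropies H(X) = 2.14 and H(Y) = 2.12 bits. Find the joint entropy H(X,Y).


For independent variables, H(X,Y) = H(X) + H(Y) = 2.14 + 2.12 = 4.26

4.26 bits


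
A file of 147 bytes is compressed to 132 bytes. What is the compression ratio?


Ratio = original / compressed = 147 / 132 = 1.1136

1.1136


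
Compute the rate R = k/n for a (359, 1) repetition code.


Rate = k/n = 1/359

1/359


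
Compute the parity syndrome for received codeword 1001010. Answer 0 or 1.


Syndrome = XOR of all bits = 1 XOR 0 XOR 0 XOR 1 XOR 0 XOR 1 XOR 0 = 1

1


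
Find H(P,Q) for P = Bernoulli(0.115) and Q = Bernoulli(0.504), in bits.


H(P,Q) = -p*log2(q) - (1-p)*log2(1-q). -0.115*log2(0.504) = 0.113678; -0.885*log2(0.496) = 0.895255. H(P,Q) = 0.113678 + 0.895255 = 1.0089

1.0089 bits


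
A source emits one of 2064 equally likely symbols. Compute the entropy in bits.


H = log2(n) = log2(2064) = 11.0112

11.0112 bits


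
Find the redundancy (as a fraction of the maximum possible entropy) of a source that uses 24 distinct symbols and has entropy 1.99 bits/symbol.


H_max = log2(K) = log2(24) = 4.585 bits/symbol. Redundancy = 1 - H/H_max = 1 - 1.99/4.585 = 1 - 0.434 = 0.566

0.566


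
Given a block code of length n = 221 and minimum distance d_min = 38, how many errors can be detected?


Detection capability = d_min - 1 = 38 - 1 = 37

37 errors


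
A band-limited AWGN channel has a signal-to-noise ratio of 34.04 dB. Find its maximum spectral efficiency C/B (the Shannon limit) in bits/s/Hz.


SNR_linear = 10^(34.04/10) = 2535.1286; C/B = log2(1 + SNR_linear) = log2(1 + 2535.1286) = 11.3084

11.3084 bits/s/Hz


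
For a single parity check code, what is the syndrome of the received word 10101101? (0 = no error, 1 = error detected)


Syndrome = XOR of all bits = 1 XOR 0 XOR 1 XOR 0 XOR 1 XOR 1 XOR 0 XOR 1 = 1

1


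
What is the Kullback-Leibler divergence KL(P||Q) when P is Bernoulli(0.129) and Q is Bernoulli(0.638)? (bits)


KL = p*log2(p/q) + (1-p)*log2((1-p)/(1-q)) = 0.129*log2(0.129/0.638) + 0.871*log2(0.871/0.362) = 0.8058

0.8058 bits


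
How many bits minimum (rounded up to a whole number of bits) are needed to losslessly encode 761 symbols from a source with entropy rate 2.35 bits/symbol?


Minimum bits >= n * H = 761 * 2.35 = 1788.35, rounded up to a whole number of bits = 1789

1789 bits


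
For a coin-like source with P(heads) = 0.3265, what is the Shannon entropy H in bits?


H = -p*log2(p) - (1-p)*log2(1-p). -0.3265*log2(0.3265) = 0.527247; -0.6735*log2(0.6735) = 0.384063. H = 0.527247 + 0.384063 = 0.9113

0.9113 bits


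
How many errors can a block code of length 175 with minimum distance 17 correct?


Correction capability = floor((d-1)/2) = floor((17-1)/2) = 8

8 errors


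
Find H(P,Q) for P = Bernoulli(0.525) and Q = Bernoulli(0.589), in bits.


H(P,Q) = -p*log2(q) - (1-p)*log2(1-q). -0.525*log2(0.589) = 0.400922; -0.475*log2(0.411) = 0.609325. H(P,Q) = 0.400922 + 0.609325 = 1.0102

1.0102 bits


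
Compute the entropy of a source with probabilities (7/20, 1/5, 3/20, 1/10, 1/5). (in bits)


H = -sum(p_i * log2(p_i)). Terms: -(7/20)*log2(7/20) = 0.530101; -(1/5)*log2(1/5) = 0.464386; -(3/20)*log2(3/20) = 0.410545; -(1/10)*log2(1/10) = 0.332193; -(1/5)*log2(1/5) = 0.464386. H = 0.530101 + 0.464386 + 0.410545 + 0.332193 + 0.464386 = 2.2016

2.2016 bits


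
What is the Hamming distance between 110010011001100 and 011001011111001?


Count differing positions: ^ . ^ . ^ ^ . . . ^ ^ . ^ . ^ = 8 differences

8


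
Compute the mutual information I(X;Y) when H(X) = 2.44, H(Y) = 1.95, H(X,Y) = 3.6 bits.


I(X;Y) = H(X) + H(Y) - H(X,Y) = 2.44 + 1.95 - 3.6 = 0.79

0.79 bits


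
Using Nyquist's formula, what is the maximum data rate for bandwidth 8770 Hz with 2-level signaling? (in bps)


Rate = 2 * B * log2(M) = 2 * 8770 * 1.0 = 17540.0

17540.0 bps


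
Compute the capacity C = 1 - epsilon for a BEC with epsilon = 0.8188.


C = 1 - epsilon = 1 - 0.8188 = 0.1812

0.1812 bits


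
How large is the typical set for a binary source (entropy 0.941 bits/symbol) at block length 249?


log2|A_typical| = nH = 249 * 0.941 = 234.309, so |A_typical| ~ 2^234.309 = 3.420e+70

3.420e+70


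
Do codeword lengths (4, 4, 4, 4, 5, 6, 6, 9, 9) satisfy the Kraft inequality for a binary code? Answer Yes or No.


Kraft sum = sum(2^(-l_i)) = 0.3164, need <= 1. Result: satisfied (a binary prefix-free code with these lengths exists)

Yes


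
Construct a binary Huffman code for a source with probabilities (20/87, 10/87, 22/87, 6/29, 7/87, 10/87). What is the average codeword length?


Huffman construction (repeatedly merge the two least-probable nodes; each merge adds 1 bit to every symbol beneath it): 7/87 + 10/87 = 17/87; 10/87 + 17/87 = 9/29; 6/29 + 20/87 = 38/87; 22/87 + 9/29 = 49/87; 38/87 + 49/87 = 1. Resulting codeword lengths (in the order the probabilities were given): (2, 4, 2, 2, 4, 3). L_avg = sum(p_i * l_i) = 20/87*2 + 10/87*4 + 22/87*2 + 6/29*2 + 7/87*4 + 10/87*3 = 218/87 = 2.5057

2.5057 bits


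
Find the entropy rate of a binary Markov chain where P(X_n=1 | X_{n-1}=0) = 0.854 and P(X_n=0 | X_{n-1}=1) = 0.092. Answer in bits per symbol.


Stationary distribution: pi_0 = p10/(p01+p10) = 0.0973, pi_1 = 0.9027. Entropy rate H' = pi_0*H(p01) + pi_1*H(p10) = 0.0973*0.5997 + 0.9027*0.4431 = 0.4583

0.4583 bits/symbol


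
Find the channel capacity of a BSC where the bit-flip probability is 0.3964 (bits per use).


H(p) = -p*log2(p) - (1-p)*log2(1-p) = -0.3964*log2(0.3964) - 0.6036*log2(0.6036) = 0.529183 + 0.439623 = 0.9688. C = 1 - H(p) = 1 - 0.9688 = 0.0312

0.0312 bits


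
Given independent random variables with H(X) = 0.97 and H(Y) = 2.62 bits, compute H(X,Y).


For independent variables, H(X,Y) = H(X) + H(Y) = 0.97 + 2.62 = 3.59

3.59 bits


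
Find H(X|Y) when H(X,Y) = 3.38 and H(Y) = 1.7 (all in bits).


H(X|Y) = H(X,Y) - H(Y) = 3.38 - 1.7 = 1.68

1.68 bits


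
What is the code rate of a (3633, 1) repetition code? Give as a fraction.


Rate = k/n = 1/3633

1/3633


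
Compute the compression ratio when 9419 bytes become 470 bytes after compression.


Ratio = original / compressed = 9419 / 470 = 20.0404

20.0404


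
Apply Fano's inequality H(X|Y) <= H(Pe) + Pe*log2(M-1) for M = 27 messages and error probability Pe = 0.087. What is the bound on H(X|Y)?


H(Pe) = -Pe*log2(Pe) - (1-Pe)*log2(1-Pe) = -0.087*log2(0.087) - 0.913*log2(0.913) = 0.306487 + 0.119889 = 0.4264. Pe*log2(M-1) = 0.087*log2(26) = 0.408938. Bound = H(Pe) + Pe*log2(M-1) = 0.306487 + 0.119889 + 0.408938 = 0.8353

0.8353 bits


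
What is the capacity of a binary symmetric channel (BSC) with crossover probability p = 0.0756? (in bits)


H(p) = -p*log2(p) - (1-p)*log2(1-p) = -0.0756*log2(0.0756) - 0.9244*log2(0.9244) = 0.281646 + 0.104837 = 0.3865. C = 1 - H(p) = 1 - 0.3865 = 0.6135

0.6135 bits


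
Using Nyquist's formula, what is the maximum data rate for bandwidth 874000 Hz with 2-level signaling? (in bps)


Rate = 2 * B * log2(M) = 2 * 874000 * 1.0 = 1748000.0

1748000.0 bps


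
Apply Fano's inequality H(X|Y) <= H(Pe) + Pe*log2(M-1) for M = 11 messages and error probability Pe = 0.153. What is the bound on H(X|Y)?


H(Pe) = -Pe*log2(Pe) - (1-Pe)*log2(1-Pe) = -0.153*log2(0.153) - 0.847*log2(0.847) = 0.414385 + 0.202913 = 0.6173. Pe*log2(M-1) = 0.153*log2(10) = 0.508255. Bound = H(Pe) + Pe*log2(M-1) = 0.414385 + 0.202913 + 0.508255 = 1.1256

1.1256 bits


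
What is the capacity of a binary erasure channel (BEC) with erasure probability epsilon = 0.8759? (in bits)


C = 1 - epsilon = 1 - 0.8759 = 0.1241

0.1241 bits


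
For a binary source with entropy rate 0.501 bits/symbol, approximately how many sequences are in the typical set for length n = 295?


log2|A_typical| = nH = 295 * 0.501 = 147.795, so |A_typical| ~ 2^147.795 = 3.095e+44

3.095e+44


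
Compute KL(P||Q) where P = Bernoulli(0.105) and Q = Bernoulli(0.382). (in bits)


KL = p*log2(p/q) + (1-p)*log2((1-p)/(1-q)) = 0.105*log2(0.105/0.382) + 0.895*log2(0.895/0.618) = 0.2825

0.2825 bits


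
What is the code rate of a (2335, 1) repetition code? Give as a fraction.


Rate = k/n = 1/2335

1/2335


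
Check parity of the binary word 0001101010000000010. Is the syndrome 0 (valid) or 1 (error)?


Syndrome = XOR of all bits = 0 XOR 0 XOR 0 XOR 1 XOR 1 XOR 0 XOR 1 XOR 0 XOR 1 XOR 0 XOR 0 XOR 0 XOR 0 XOR 0 XOR 0 XOR 0 XOR 0 XOR 1 XOR 0 = 1

1


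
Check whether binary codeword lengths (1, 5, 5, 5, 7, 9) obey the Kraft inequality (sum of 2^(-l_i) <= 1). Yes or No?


Kraft sum = sum(2^(-l_i)) = 0.6035, need <= 1. Result: satisfied (a binary prefix-free code with these lengths exists)

Yes


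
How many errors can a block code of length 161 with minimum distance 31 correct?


Correction capability = floor((d-1)/2) = floor((31-1)/2) = 15

15 errors


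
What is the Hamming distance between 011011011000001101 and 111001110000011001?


Count differing positions: ^ . . . ^ . ^ . ^ . . . . ^ . ^ . . = 6 differences

6


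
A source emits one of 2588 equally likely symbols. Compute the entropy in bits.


H = log2(n) = log2(2588) = 11.3376

11.3376 bits


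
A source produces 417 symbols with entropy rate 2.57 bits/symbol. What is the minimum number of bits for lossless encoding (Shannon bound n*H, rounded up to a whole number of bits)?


Minimum bits >= n * H = 417 * 2.57 = 1071.69, rounded up to a whole number of bits = 1072

1072 bits


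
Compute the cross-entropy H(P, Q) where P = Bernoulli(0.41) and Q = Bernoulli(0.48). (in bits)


H(P,Q) = -p*log2(q) - (1-p)*log2(1-q). -0.41*log2(0.48) = 0.434146; -0.59*log2(0.52) = 0.556616. H(P,Q) = 0.434146 + 0.556616 = 0.9908

0.9908 bits


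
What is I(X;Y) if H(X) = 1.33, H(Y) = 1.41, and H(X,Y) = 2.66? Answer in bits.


I(X;Y) = H(X) + H(Y) - H(X,Y) = 1.33 + 1.41 - 2.66 = 0.08

0.08 bits


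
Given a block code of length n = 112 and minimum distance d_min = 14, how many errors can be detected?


Detection capability = d_min - 1 = 14 - 1 = 13

13 errors


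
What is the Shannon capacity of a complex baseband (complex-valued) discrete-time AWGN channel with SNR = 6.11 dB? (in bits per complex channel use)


SNR_linear = 10^(6.11/10) = 4.0832; C = log2(1 + SNR_linear) = log2(1 + 4.0832) = 2.3457

2.3457 bits/channel use


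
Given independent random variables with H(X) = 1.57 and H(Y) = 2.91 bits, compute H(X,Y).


For independent variables, H(X,Y) = H(X) + H(Y) = 1.57 + 2.91 = 4.48

4.48 bits


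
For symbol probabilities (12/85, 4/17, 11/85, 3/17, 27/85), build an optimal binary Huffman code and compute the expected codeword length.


Huffman construction (repeatedly merge the two least-probable nodes; each merge adds 1 bit to every symbol beneath it): 11/85 + 12/85 = 23/85; 3/17 + 4/17 = 7/17; 23/85 + 27/85 = 10/17; 7/17 + 10/17 = 1. Resulting codeword lengths (in the order the probabilities were given): (3, 2, 3, 2, 2). L_avg = sum(p_i * l_i) = 12/85*3 + 4/17*2 + 11/85*3 + 3/17*2 + 27/85*2 = 193/85 = 2.2706

2.2706 bits


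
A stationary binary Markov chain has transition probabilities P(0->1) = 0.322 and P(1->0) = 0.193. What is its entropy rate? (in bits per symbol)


Stationary distribution: pi_0 = p10/(p01+p10) = 0.3748, pi_1 = 0.6252. Entropy rate H' = pi_0*H(p01) + pi_1*H(p10) = 0.3748*0.9065 + 0.6252*0.7077 = 0.7822

0.7822 bits/symbol


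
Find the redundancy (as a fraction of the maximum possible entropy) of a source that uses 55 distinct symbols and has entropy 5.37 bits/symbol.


H_max = log2(K) = log2(55) = 5.7814 bits/symbol. Redundancy = 1 - H/H_max = 1 - 5.37/5.7814 = 1 - 0.9288 = 0.0712

0.0712


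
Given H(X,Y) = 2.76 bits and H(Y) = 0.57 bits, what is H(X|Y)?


H(X|Y) = H(X,Y) - H(Y) = 2.76 - 0.57 = 2.19

2.19 bits


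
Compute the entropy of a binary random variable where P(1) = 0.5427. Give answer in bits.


H = -p*log2(p) - (1-p)*log2(1-p). -0.5427*log2(0.5427) = 0.478538; -0.4573*log2(0.4573) = 0.516194. H = 0.478538 + 0.516194 = 0.9947

0.9947 bits


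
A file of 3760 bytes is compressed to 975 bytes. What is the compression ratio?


Ratio = original / compressed = 3760 / 975 = 3.8564

3.8564


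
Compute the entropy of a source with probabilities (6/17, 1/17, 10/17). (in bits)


H = -sum(p_i * log2(p_i)). Terms: -(6/17)*log2(6/17) = 0.530294; -(1/17)*log2(1/17) = 0.240439; -(10/17)*log2(10/17) = 0.450315. H = 0.530294 + 0.240439 + 0.450315 = 1.221

1.221 bits


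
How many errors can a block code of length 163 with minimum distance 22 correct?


Correction capability = floor((d-1)/2) = floor((22-1)/2) = 10

10 errors


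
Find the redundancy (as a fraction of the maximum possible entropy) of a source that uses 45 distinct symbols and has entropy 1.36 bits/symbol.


H_max = log2(K) = log2(45) = 5.4919 bits/symbol. Redundancy = 1 - H/H_max = 1 - 1.36/5.4919 = 1 - 0.2476 = 0.7524

0.7524


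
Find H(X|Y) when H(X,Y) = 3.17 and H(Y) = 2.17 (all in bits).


H(X|Y) = H(X,Y) - H(Y) = 3.17 - 2.17 = 1.0

1.0 bits


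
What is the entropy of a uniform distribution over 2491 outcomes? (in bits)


H = log2(n) = log2(2491) = 11.2825

11.2825 bits


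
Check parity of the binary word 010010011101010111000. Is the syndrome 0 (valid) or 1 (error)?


Syndrome = XOR of all bits = 0 XOR 1 XOR 0 XOR 0 XOR 1 XOR 0 XOR 0 XOR 1 XOR 1 XOR 1 XOR 0 XOR 1 XOR 0 XOR 1 XOR 0 XOR 1 XOR 1 XOR 1 XOR 0 XOR 0 XOR 0 = 0

0


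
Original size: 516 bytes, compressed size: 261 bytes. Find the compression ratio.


Ratio = original / compressed = 516 / 261 = 1.977

1.977


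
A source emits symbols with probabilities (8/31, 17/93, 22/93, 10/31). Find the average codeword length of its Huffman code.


Huffman construction (repeatedly merge the two least-probable nodes; each merge adds 1 bit to every symbol beneath it): 17/93 + 22/93 = 13/31; 8/31 + 10/31 = 18/31; 13/31 + 18/31 = 1. Resulting codeword lengths (in the order the probabilities were given): (2, 2, 2, 2). L_avg = sum(p_i * l_i) = 8/31*2 + 17/93*2 + 22/93*2 + 10/31*2 = 2

2.0 bits


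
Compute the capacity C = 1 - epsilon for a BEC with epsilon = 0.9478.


C = 1 - epsilon = 1 - 0.9478 = 0.0522

0.0522 bits


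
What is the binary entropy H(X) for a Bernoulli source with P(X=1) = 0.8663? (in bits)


H = -p*log2(p) - (1-p)*log2(1-p). -0.8663*log2(0.8663) = 0.179377; -0.1337*log2(0.1337) = 0.388122. H = 0.179377 + 0.388122 = 0.5675

0.5675 bits


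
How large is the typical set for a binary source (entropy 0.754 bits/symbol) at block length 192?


log2|A_typical| = nH = 192 * 0.754 = 144.768, so |A_typical| ~ 2^144.768 = 3.798e+43

3.798e+43


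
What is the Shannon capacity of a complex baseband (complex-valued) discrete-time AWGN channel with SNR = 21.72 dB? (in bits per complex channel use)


SNR_linear = 10^(21.72/10) = 148.5936; C = log2(1 + SNR_linear) = log2(1 + 148.5936) = 7.2249

7.2249 bits/channel use


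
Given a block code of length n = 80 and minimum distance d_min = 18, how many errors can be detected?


Detection capability = d_min - 1 = 18 - 1 = 17

17 errors


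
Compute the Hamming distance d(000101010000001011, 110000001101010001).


Count differing positions: ^ ^ . ^ . ^ . ^ ^ ^ . ^ . ^ ^ . ^ . = 11 differences

11


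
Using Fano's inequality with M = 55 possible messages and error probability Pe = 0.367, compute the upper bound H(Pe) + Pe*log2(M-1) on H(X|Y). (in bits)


H(Pe) = -Pe*log2(Pe) - (1-Pe)*log2(1-Pe) = -0.367*log2(0.367) - 0.633*log2(0.633) = 0.530736 + 0.417604 = 0.9483. Pe*log2(M-1) = 0.367*log2(54) = 2.112044. Bound = H(Pe) + Pe*log2(M-1) = 0.530736 + 0.417604 + 2.112044 = 3.0604

3.0604 bits


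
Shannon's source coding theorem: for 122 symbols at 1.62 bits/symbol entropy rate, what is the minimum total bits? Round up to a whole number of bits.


Minimum bits >= n * H = 122 * 1.62 = 197.64, rounded up to a whole number of bits = 198

198 bits


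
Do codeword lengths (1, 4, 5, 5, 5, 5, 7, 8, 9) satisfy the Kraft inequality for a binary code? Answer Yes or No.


Kraft sum = sum(2^(-l_i)) = 0.7012, need <= 1. Result: satisfied (a binary prefix-free code with these lengths exists)

Yes


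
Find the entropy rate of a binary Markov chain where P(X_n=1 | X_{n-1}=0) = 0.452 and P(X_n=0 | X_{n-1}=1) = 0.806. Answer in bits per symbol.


Stationary distribution: pi_0 = p10/(p01+p10) = 0.6407, pi_1 = 0.3593. Entropy rate H' = pi_0*H(p01) + pi_1*H(p10) = 0.6407*0.9933 + 0.3593*0.7098 = 0.8915

0.8915 bits/symbol


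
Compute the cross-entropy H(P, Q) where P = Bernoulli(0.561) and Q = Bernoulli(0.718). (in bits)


H(P,Q) = -p*log2(q) - (1-p)*log2(1-q). -0.561*log2(0.718) = 0.268127; -0.439*log2(0.282) = 0.801716. H(P,Q) = 0.268127 + 0.801716 = 1.0698

1.0698 bits


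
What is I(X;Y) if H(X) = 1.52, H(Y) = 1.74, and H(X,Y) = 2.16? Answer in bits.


I(X;Y) = H(X) + H(Y) - H(X,Y) = 1.52 + 1.74 - 2.16 = 1.1

1.1 bits


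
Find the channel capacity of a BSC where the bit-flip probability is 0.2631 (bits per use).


H(p) = -p*log2(p) - (1-p)*log2(1-p) = -0.2631*log2(0.2631) - 0.7369*log2(0.7369) = 0.506814 + 0.324574 = 0.8314. C = 1 - H(p) = 1 - 0.8314 = 0.1686

0.1686 bits


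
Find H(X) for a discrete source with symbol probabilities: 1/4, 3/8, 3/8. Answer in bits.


H = -sum(p_i * log2(p_i)). Terms: -(1/4)*log2(1/4) = 0.500000; -(3/8)*log2(3/8) = 0.530639; -(3/8)*log2(3/8) = 0.530639. H = 0.500000 + 0.530639 + 0.530639 = 1.5613

1.5613 bits


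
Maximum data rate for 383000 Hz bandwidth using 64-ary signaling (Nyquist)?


Rate = 2 * B * log2(M) = 2 * 383000 * 6.0 = 4596000.0

4596000.0 bps


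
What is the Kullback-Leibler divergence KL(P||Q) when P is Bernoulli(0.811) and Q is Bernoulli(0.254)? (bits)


KL = p*log2(p/q) + (1-p)*log2((1-p)/(1-q)) = 0.811*log2(0.811/0.254) + 0.189*log2(0.189/0.746) = 0.984

0.984 bits


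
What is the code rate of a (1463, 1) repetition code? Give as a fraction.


Rate = k/n = 1/1463

1/1463


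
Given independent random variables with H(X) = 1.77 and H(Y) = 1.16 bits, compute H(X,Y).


For independent variables, H(X,Y) = H(X) + H(Y) = 1.77 + 1.16 = 2.93

2.93 bits


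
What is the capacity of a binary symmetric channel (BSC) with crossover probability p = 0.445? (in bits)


H(p) = -p*log2(p) - (1-p)*log2(1-p) = -0.445*log2(0.445) - 0.555*log2(0.555) = 0.519815 + 0.471439 = 0.9913. C = 1 - H(p) = 1 - 0.9913 = 0.0087

0.0087 bits


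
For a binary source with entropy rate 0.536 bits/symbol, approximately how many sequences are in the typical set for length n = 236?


log2|A_typical| = nH = 236 * 0.536 = 126.496, so |A_typical| ~ 2^126.496 = 1.200e+38

1.200e+38


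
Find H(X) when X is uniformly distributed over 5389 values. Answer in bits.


H = log2(n) = log2(5389) = 12.3958

12.3958 bits


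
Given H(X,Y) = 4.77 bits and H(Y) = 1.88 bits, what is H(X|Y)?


H(X|Y) = H(X,Y) - H(Y) = 4.77 - 1.88 = 2.89

2.89 bits


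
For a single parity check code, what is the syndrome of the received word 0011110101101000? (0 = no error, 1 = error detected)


Syndrome = XOR of all bits = 0 XOR 0 XOR 1 XOR 1 XOR 1 XOR 1 XOR 0 XOR 1 XOR 0 XOR 1 XOR 1 XOR 0 XOR 1 XOR 0 XOR 0 XOR 0 = 0

0


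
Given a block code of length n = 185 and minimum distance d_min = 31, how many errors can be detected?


Detection capability = d_min - 1 = 31 - 1 = 30

30 errors


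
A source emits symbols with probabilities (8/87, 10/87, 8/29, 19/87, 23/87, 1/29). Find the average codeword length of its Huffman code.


Huffman construction (repeatedly merge the two least-probable nodes; each merge adds 1 bit to every symbol beneath it): 1/29 + 8/87 = 11/87; 10/87 + 11/87 = 7/29; 19/87 + 7/29 = 40/87; 23/87 + 8/29 = 47/87; 40/87 + 47/87 = 1. Resulting codeword lengths (in the order the probabilities were given): (4, 3, 2, 2, 2, 4). L_avg = sum(p_i * l_i) = 8/87*4 + 10/87*3 + 8/29*2 + 19/87*2 + 23/87*2 + 1/29*4 = 206/87 = 2.3678

2.3678 bits


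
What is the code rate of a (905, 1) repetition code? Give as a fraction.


Rate = k/n = 1/905

1/905


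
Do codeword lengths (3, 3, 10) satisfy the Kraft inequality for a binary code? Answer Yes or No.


Kraft sum = sum(2^(-l_i)) = 0.251, need <= 1. Result: satisfied (a binary prefix-free code with these lengths exists)

Yes


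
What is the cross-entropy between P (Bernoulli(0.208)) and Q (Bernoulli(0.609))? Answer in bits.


H(P,Q) = -p*log2(q) - (1-p)*log2(1-q). -0.208*log2(0.609) = 0.148821; -0.792*log2(0.391) = 1.072970. H(P,Q) = 0.148821 + 1.072970 = 1.2218

1.2218 bits


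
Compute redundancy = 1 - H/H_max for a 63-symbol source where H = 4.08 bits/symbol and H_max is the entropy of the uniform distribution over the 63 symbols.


H_max = log2(K) = log2(63) = 5.9773 bits/symbol. Redundancy = 1 - H/H_max = 1 - 4.08/5.9773 = 1 - 0.6826 = 0.3174

0.3174


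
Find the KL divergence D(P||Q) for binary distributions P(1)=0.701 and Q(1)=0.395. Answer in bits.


KL = p*log2(p/q) + (1-p)*log2((1-p)/(1-q)) = 0.701*log2(0.701/0.395) + 0.299*log2(0.299/0.605) = 0.2761

0.2761 bits


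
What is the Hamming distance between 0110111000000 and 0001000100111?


Count differing positions: . ^ ^ ^ ^ ^ ^ ^ . . ^ ^ ^ = 10 differences

10


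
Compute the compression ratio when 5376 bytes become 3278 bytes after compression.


Ratio = original / compressed = 5376 / 3278 = 1.64

1.64
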